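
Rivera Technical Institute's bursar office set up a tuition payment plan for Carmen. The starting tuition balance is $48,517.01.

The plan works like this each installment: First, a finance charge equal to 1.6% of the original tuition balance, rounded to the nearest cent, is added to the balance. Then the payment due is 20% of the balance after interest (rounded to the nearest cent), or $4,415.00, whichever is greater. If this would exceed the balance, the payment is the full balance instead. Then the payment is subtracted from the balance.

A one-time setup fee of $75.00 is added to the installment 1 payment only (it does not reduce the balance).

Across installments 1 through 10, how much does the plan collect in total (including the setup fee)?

# | Opening | Interest | Payment | Fee | End bal
1 | $48,517.01 | $776.27 | $9,858.66 | $75.00 | $39,434.62
2 | $39,434.62 | $776.27 | $8,042.18 | — | $32,168.71
3 | $32,168.71 | $776.27 | $6,589.00 | — | $26,355.98
4 | $26,355.98 | $776.27 | $5,426.45 | — | $21,705.80
5 | $21,705.80 | $776.27 | $4,496.41 | — | $17,985.66
6 | $17,985.66 | $776.27 | $4,415.00 | — | $14,346.93
7 | $14,346.93 | $776.27 | $4,415.00 | — | $10,708.20
8 | $10,708.20 | $776.27 | $4,415.00 | — | $7,069.47
9 | $7,069.47 | $776.27 | $4,415.00 | — | $3,430.74
10 | $3,430.74 | $776.27 | $4,207.01 | — | $0.00
Total paid: $56,354.71

$56,354.71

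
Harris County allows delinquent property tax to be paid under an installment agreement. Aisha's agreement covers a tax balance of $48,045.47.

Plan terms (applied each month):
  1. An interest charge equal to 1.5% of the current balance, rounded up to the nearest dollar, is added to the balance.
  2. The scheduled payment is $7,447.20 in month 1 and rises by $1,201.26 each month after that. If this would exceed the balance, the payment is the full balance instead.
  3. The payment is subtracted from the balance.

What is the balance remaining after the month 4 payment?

Month 1: $48,045.47 +$721.00 interest = $48,766.47; pay $7,447.20 → $41,319.27
Month 2: $41,319.27 +$620.00 interest = $41,939.27; pay $8,648.46 → $33,290.81
Month 3: $33,290.81 +$500.00 interest = $33,790.81; pay $9,849.72 → $23,941.09
Month 4: $23,941.09 +$360.00 interest = $24,301.09; pay $11,050.98 → $13,250.11

$13,250.11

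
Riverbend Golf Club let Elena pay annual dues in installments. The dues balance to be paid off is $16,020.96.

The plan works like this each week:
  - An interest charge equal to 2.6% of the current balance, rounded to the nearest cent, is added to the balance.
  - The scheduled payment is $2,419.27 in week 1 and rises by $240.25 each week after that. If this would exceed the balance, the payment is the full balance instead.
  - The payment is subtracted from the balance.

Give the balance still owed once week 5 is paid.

$3,007.11

Week 1: opening $16,020.96; interest $416.54 → $16,437.50; payment $2,419.27; balance $14,018.23
Week 2: opening $14,018.23; interest $364.47 → $14,382.70; payment $2,659.52; balance $11,723.18
Week 3: opening $11,723.18; interest $304.80 → $12,027.98; payment $2,899.77; balance $9,128.21
Week 4: opening $9,128.21; interest $237.33 → $9,365.54; payment $3,140.02; balance $6,225.52
Week 5: opening $6,225.52; interest $161.86 → $6,387.38; payment $3,380.27; balance $3,007.11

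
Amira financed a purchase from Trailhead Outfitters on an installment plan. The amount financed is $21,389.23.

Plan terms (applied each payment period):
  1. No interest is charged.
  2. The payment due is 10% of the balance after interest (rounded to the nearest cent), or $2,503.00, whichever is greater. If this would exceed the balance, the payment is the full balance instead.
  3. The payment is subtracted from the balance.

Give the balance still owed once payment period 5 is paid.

$8,874.23

Payment period 1: $21,389.23 − $2,503.00 → $18,886.23
Payment period 2: $18,886.23 − $2,503.00 → $16,383.23
Payment period 3: $16,383.23 − $2,503.00 → $13,880.23
Payment period 4: $13,880.23 − $2,503.00 → $11,377.23
Payment period 5: $11,377.23 − $2,503.00 → $8,874.23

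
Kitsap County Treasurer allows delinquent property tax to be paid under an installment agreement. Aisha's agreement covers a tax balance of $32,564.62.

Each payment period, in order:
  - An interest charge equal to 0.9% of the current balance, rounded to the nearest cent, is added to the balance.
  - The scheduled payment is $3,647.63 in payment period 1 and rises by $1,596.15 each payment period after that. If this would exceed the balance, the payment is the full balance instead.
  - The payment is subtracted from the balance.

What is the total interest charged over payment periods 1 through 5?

Payment period 1: $32,564.62 +$293.08 interest = $32,857.70; pay $3,647.63 → $29,210.07
Payment period 2: $29,210.07 +$262.89 interest = $29,472.96; pay $5,243.78 → $24,229.18
Payment period 3: $24,229.18 +$218.06 interest = $24,447.24; pay $6,839.93 → $17,607.31
Payment period 4: $17,607.31 +$158.47 interest = $17,765.78; pay $8,436.08 → $9,329.70
Payment period 5: $9,329.70 +$83.97 interest = $9,413.67; pay $9,413.67 → $0.00
Total interest: $293.08 + $262.89 + $218.06 + $158.47 + $83.97 = $1,016.47

$1,016.47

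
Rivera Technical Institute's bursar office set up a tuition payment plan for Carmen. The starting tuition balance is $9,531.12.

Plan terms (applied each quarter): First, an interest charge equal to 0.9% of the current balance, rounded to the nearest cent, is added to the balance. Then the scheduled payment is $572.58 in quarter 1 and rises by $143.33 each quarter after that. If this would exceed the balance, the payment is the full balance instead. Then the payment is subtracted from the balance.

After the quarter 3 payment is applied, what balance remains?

Quarter 1: $9,531.12 +$85.78 interest = $9,616.90; pay $572.58 → $9,044.32
Quarter 2: $9,044.32 +$81.40 interest = $9,125.72; pay $715.91 → $8,409.81
Quarter 3: $8,409.81 +$75.69 interest = $8,485.50; pay $859.24 → $7,626.26

$7,626.26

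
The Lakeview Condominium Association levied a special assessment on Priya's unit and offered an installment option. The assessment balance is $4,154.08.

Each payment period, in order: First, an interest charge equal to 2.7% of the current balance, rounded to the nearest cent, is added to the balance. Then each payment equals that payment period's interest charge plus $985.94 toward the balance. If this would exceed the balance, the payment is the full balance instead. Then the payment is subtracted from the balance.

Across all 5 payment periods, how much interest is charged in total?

$294.60

Payment period 1: $4,154.08 +$112.16 interest = $4,266.24; pay $1,098.10 → $3,168.14
Payment period 2: $3,168.14 +$85.54 interest = $3,253.68; pay $1,071.48 → $2,182.20
Payment period 3: $2,182.20 +$58.92 interest = $2,241.12; pay $1,044.86 → $1,196.26
Payment period 4: $1,196.26 +$32.30 interest = $1,228.56; pay $1,018.24 → $210.32
Payment period 5: $210.32 +$5.68 interest = $216.00; pay $216.00 → $0.00
Total interest: $112.16 + $85.54 + $58.92 + $32.30 + $5.68 = $294.60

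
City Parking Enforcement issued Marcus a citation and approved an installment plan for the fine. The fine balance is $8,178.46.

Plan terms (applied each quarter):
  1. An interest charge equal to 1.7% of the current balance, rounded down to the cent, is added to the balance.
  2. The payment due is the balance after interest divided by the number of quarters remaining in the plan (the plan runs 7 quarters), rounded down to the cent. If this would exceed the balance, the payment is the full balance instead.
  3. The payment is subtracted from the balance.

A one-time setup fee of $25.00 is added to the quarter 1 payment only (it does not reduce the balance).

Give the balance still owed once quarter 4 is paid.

Quarter 1: $8,178.46 +$139.03 interest = $8,317.49; pay $1,188.21 (+ $25.00 fee) → $7,129.28
Quarter 2: $7,129.28 +$121.19 interest = $7,250.47; pay $1,208.41 → $6,042.06
Quarter 3: $6,042.06 +$102.71 interest = $6,144.77; pay $1,228.95 → $4,915.82
Quarter 4: $4,915.82 +$83.56 interest = $4,999.38; pay $1,249.84 → $3,749.54

$3,749.54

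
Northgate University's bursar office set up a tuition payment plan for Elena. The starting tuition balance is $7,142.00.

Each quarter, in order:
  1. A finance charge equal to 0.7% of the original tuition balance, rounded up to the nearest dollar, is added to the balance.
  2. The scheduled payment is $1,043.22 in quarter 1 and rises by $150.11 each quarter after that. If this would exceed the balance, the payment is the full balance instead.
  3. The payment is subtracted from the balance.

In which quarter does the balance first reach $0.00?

6

Quarter 1: opening $7,142.00; interest $50.00 → $7,192.00; payment $1,043.22; balance $6,148.78
Quarter 2: opening $6,148.78; interest $50.00 → $6,198.78; payment $1,193.33; balance $5,005.45
Quarter 3: opening $5,005.45; interest $50.00 → $5,055.45; payment $1,343.44; balance $3,712.01
Quarter 4: opening $3,712.01; interest $50.00 → $3,762.01; payment $1,493.55; balance $2,268.46
Quarter 5: opening $2,268.46; interest $50.00 → $2,318.46; payment $1,643.66; balance $674.80
Quarter 6: opening $674.80; interest $50.00 → $724.80; payment $724.80; balance $0.00
Balance reaches $0.00 in quarter 6.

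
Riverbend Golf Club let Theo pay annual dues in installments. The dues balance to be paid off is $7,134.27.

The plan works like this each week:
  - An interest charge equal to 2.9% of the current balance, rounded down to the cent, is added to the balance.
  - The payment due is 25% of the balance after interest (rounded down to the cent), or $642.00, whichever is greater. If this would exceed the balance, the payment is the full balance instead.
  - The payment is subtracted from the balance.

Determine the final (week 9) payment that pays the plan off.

# | Opening | Interest | Payment | End bal
1 | $7,134.27 | $206.89 | $1,835.29 | $5,505.87
2 | $5,505.87 | $159.67 | $1,416.38 | $4,249.16
3 | $4,249.16 | $123.22 | $1,093.09 | $3,279.29
4 | $3,279.29 | $95.09 | $843.59 | $2,530.79
5 | $2,530.79 | $73.39 | $651.04 | $1,953.14
6 | $1,953.14 | $56.64 | $642.00 | $1,367.78
7 | $1,367.78 | $39.66 | $642.00 | $765.44
8 | $765.44 | $22.19 | $642.00 | $145.63
9 | $145.63 | $4.22 | $149.85 | $0.00

$149.85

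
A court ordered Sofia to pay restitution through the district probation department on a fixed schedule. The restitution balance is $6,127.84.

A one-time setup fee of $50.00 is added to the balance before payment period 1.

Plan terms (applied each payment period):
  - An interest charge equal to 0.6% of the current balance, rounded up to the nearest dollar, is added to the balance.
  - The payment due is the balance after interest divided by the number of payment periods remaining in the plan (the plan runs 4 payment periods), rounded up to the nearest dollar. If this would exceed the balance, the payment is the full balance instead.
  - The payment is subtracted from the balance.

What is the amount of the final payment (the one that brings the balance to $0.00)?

$1,581.84

Payment period 1: opening $6,177.84; interest $38.00 → $6,215.84; payment $1,554.00; balance $4,661.84
Payment period 2: opening $4,661.84; interest $28.00 → $4,689.84; payment $1,564.00; balance $3,125.84
Payment period 3: opening $3,125.84; interest $19.00 → $3,144.84; payment $1,573.00; balance $1,571.84
Payment period 4: opening $1,571.84; interest $10.00 → $1,581.84; payment $1,581.84; balance $0.00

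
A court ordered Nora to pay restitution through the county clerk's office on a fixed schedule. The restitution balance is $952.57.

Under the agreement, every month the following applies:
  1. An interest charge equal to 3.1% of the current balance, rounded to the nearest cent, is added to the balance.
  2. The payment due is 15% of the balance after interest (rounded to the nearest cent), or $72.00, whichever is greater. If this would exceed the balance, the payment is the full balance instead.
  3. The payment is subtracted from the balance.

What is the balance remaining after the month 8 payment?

$312.41

Month 1: $952.57 +$29.53 interest = $982.10; pay $147.32 → $834.78
Month 2: $834.78 +$25.88 interest = $860.66; pay $129.10 → $731.56
Month 3: $731.56 +$22.68 interest = $754.24; pay $113.14 → $641.10
Month 4: $641.10 +$19.87 interest = $660.97; pay $99.15 → $561.82
Month 5: $561.82 +$17.42 interest = $579.24; pay $86.89 → $492.35
Month 6: $492.35 +$15.26 interest = $507.61; pay $76.14 → $431.47
Month 7: $431.47 +$13.38 interest = $444.85; pay $72.00 → $372.85
Month 8: $372.85 +$11.56 interest = $384.41; pay $72.00 → $312.41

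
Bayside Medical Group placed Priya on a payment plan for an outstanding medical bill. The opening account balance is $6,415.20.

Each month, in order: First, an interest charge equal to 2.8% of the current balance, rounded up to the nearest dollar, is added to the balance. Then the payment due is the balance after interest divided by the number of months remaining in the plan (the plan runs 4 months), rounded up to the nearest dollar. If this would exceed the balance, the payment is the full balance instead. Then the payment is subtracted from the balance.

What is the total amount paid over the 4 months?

Month 1: opening $6,415.20; interest $180.00 → $6,595.20; payment $1,649.00; balance $4,946.20
Month 2: opening $4,946.20; interest $139.00 → $5,085.20; payment $1,696.00; balance $3,389.20
Month 3: opening $3,389.20; interest $95.00 → $3,484.20; payment $1,743.00; balance $1,741.20
Month 4: opening $1,741.20; interest $49.00 → $1,790.20; payment $1,790.20; balance $0.00
Total paid: $6,878.20

$6,878.20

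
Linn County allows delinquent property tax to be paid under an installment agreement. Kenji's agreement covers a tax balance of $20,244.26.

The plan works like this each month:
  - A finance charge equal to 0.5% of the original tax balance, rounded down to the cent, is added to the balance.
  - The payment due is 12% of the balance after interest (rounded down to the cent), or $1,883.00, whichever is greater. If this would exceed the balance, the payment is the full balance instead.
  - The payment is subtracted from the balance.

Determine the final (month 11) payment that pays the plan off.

Month 1: $20,244.26 +$101.22 interest = $20,345.48; pay $2,441.45 → $17,904.03
Month 2: $17,904.03 +$101.22 interest = $18,005.25; pay $2,160.63 → $15,844.62
Month 3: $15,844.62 +$101.22 interest = $15,945.84; pay $1,913.50 → $14,032.34
Month 4: $14,032.34 +$101.22 interest = $14,133.56; pay $1,883.00 → $12,250.56
Month 5: $12,250.56 +$101.22 interest = $12,351.78; pay $1,883.00 → $10,468.78
Month 6: $10,468.78 +$101.22 interest = $10,570.00; pay $1,883.00 → $8,687.00
Month 7: $8,687.00 +$101.22 interest = $8,788.22; pay $1,883.00 → $6,905.22
Month 8: $6,905.22 +$101.22 interest = $7,006.44; pay $1,883.00 → $5,123.44
Month 9: $5,123.44 +$101.22 interest = $5,224.66; pay $1,883.00 → $3,341.66
Month 10: $3,341.66 +$101.22 interest = $3,442.88; pay $1,883.00 → $1,559.88
Month 11: $1,559.88 +$101.22 interest = $1,661.10; pay $1,661.10 → $0.00

$1,661.10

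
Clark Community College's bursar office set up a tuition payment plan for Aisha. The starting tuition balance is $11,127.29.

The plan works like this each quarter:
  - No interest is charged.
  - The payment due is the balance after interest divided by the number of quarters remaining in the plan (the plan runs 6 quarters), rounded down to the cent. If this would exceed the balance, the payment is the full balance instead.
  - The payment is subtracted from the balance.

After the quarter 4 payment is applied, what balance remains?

$3,709.10

Quarter 1: opening $11,127.29; payment $1,854.54; balance $9,272.75
Quarter 2: opening $9,272.75; payment $1,854.55; balance $7,418.20
Quarter 3: opening $7,418.20; payment $1,854.55; balance $5,563.65
Quarter 4: opening $5,563.65; payment $1,854.55; balance $3,709.10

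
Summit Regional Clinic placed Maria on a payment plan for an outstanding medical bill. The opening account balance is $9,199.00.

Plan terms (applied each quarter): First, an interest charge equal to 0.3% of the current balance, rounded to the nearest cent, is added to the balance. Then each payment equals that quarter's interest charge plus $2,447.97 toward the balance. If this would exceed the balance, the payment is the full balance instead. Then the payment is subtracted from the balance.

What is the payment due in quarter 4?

Quarter 1: $9,199.00 +$27.60 interest = $9,226.60; pay $2,475.57 → $6,751.03
Quarter 2: $6,751.03 +$20.25 interest = $6,771.28; pay $2,468.22 → $4,303.06
Quarter 3: $4,303.06 +$12.91 interest = $4,315.97; pay $2,460.88 → $1,855.09
Quarter 4: $1,855.09 +$5.57 interest = $1,860.66; pay $1,860.66 → $0.00

$1,860.66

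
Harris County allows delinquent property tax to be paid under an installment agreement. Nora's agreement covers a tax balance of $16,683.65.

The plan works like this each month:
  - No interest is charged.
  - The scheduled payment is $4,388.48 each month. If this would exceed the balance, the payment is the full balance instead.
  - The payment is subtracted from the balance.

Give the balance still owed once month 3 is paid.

# | Opening | Payment | End bal
1 | $16,683.65 | $4,388.48 | $12,295.17
2 | $12,295.17 | $4,388.48 | $7,906.69
3 | $7,906.69 | $4,388.48 | $3,518.21

$3,518.21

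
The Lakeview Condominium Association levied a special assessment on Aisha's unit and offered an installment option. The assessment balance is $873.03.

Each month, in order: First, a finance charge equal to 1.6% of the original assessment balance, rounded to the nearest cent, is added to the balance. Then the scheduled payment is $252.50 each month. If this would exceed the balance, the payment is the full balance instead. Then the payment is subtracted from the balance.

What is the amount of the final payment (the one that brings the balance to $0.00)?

# | Opening | Interest | Payment | End bal
1 | $873.03 | $13.97 | $252.50 | $634.50
2 | $634.50 | $13.97 | $252.50 | $395.97
3 | $395.97 | $13.97 | $252.50 | $157.44
4 | $157.44 | $13.97 | $171.41 | $0.00

$171.41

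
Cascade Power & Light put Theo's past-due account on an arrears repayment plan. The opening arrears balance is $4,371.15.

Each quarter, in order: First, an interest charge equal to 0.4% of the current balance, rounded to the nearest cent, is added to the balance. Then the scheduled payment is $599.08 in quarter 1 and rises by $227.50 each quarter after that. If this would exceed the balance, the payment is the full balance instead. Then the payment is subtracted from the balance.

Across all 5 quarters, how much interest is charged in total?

Quarter 1: opening $4,371.15; interest $17.48 → $4,388.63; payment $599.08; balance $3,789.55
Quarter 2: opening $3,789.55; interest $15.16 → $3,804.71; payment $826.58; balance $2,978.13
Quarter 3: opening $2,978.13; interest $11.91 → $2,990.04; payment $1,054.08; balance $1,935.96
Quarter 4: opening $1,935.96; interest $7.74 → $1,943.70; payment $1,281.58; balance $662.12
Quarter 5: opening $662.12; interest $2.65 → $664.77; payment $664.77; balance $0.00
Total interest: $17.48 + $15.16 + $11.91 + $7.74 + $2.65 = $54.94

$54.94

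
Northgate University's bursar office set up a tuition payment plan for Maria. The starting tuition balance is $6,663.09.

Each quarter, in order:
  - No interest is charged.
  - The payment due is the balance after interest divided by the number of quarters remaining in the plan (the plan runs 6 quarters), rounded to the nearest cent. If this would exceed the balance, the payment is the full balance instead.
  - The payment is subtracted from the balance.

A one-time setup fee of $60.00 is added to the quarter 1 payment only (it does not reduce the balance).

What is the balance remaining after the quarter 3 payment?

# | Opening | Payment | Fee | End bal
1 | $6,663.09 | $1,110.52 | $60.00 | $5,552.57
2 | $5,552.57 | $1,110.51 | — | $4,442.06
3 | $4,442.06 | $1,110.52 | — | $3,331.54

$3,331.54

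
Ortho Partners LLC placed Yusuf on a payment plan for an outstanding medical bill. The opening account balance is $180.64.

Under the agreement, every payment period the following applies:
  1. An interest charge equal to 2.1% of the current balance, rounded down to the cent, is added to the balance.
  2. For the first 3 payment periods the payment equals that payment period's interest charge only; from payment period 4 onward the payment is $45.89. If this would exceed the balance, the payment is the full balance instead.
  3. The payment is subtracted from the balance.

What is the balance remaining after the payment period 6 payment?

Payment period 1: $180.64 +$3.79 interest = $184.43; pay $3.79 → $180.64
Payment period 2: $180.64 +$3.79 interest = $184.43; pay $3.79 → $180.64
Payment period 3: $180.64 +$3.79 interest = $184.43; pay $3.79 → $180.64
Payment period 4: $180.64 +$3.79 interest = $184.43; pay $45.89 → $138.54
Payment period 5: $138.54 +$2.90 interest = $141.44; pay $45.89 → $95.55
Payment period 6: $95.55 +$2.00 interest = $97.55; pay $45.89 → $51.66

$51.66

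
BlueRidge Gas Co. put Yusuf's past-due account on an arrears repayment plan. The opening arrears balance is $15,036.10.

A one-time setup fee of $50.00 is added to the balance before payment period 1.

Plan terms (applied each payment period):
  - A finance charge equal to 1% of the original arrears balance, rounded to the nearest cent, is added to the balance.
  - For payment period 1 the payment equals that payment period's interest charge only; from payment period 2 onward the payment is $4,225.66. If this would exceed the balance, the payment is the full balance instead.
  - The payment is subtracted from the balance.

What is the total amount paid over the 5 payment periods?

$15,837.90

Payment period 1: $15,086.10 +$150.36 interest = $15,236.46; pay $150.36 → $15,086.10
Payment period 2: $15,086.10 +$150.36 interest = $15,236.46; pay $4,225.66 → $11,010.80
Payment period 3: $11,010.80 +$150.36 interest = $11,161.16; pay $4,225.66 → $6,935.50
Payment period 4: $6,935.50 +$150.36 interest = $7,085.86; pay $4,225.66 → $2,860.20
Payment period 5: $2,860.20 +$150.36 interest = $3,010.56; pay $3,010.56 → $0.00
Total paid: $15,837.90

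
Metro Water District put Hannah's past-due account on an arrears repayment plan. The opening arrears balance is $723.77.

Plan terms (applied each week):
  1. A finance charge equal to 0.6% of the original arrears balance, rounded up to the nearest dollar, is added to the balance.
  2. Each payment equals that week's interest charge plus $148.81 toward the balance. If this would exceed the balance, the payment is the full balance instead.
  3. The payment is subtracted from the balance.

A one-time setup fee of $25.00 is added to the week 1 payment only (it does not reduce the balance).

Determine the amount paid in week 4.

$153.81

Week 1: opening $723.77; interest $5.00 → $728.77; payment $153.81 (+ $25.00 fee); balance $574.96
Week 2: opening $574.96; interest $5.00 → $579.96; payment $153.81; balance $426.15
Week 3: opening $426.15; interest $5.00 → $431.15; payment $153.81; balance $277.34
Week 4: opening $277.34; interest $5.00 → $282.34; payment $153.81; balance $128.53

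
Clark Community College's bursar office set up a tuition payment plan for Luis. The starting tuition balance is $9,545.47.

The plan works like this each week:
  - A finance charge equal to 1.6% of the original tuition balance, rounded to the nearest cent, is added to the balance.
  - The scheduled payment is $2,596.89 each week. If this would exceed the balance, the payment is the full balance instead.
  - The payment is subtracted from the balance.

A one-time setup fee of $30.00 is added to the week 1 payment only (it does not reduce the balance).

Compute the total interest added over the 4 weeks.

# | Opening | Interest | Payment | Fee | End bal
1 | $9,545.47 | $152.73 | $2,596.89 | $30.00 | $7,101.31
2 | $7,101.31 | $152.73 | $2,596.89 | — | $4,657.15
3 | $4,657.15 | $152.73 | $2,596.89 | — | $2,212.99
4 | $2,212.99 | $152.73 | $2,365.72 | — | $0.00
Total interest: $152.73 + $152.73 + $152.73 + $152.73 = $610.92

$610.92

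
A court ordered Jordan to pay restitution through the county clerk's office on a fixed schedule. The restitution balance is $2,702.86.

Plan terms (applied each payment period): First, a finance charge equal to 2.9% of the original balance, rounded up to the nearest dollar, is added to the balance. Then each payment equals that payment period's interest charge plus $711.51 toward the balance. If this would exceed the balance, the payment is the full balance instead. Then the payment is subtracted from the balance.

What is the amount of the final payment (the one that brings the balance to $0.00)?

$647.33

Payment period 1: opening $2,702.86; interest $79.00 → $2,781.86; payment $790.51; balance $1,991.35
Payment period 2: opening $1,991.35; interest $79.00 → $2,070.35; payment $790.51; balance $1,279.84
Payment period 3: opening $1,279.84; interest $79.00 → $1,358.84; payment $790.51; balance $568.33
Payment period 4: opening $568.33; interest $79.00 → $647.33; payment $647.33; balance $0.00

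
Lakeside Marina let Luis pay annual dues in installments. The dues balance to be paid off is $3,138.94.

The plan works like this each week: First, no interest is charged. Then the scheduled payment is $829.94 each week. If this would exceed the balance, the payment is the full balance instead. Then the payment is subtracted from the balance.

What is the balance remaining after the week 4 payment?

$0.00

Week 1: opening $3,138.94; payment $829.94; balance $2,309.00
Week 2: opening $2,309.00; payment $829.94; balance $1,479.06
Week 3: opening $1,479.06; payment $829.94; balance $649.12
Week 4: opening $649.12; payment $649.12; balance $0.00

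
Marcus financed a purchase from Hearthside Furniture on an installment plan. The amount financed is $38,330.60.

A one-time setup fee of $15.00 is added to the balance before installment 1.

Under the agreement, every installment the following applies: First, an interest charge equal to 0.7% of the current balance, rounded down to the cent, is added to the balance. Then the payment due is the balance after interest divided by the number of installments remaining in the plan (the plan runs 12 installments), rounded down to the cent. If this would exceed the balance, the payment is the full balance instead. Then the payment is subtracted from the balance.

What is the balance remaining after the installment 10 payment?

$6,852.66

Installment 1: opening $38,345.60; interest $268.41 → $38,614.01; payment $3,217.83; balance $35,396.18
Installment 2: opening $35,396.18; interest $247.77 → $35,643.95; payment $3,240.35; balance $32,403.60
Installment 3: opening $32,403.60; interest $226.82 → $32,630.42; payment $3,263.04; balance $29,367.38
Installment 4: opening $29,367.38; interest $205.57 → $29,572.95; payment $3,285.88; balance $26,287.07
Installment 5: opening $26,287.07; interest $184.00 → $26,471.07; payment $3,308.88; balance $23,162.19
Installment 6: opening $23,162.19; interest $162.13 → $23,324.32; payment $3,332.04; balance $19,992.28
Installment 7: opening $19,992.28; interest $139.94 → $20,132.22; payment $3,355.37; balance $16,776.85
Installment 8: opening $16,776.85; interest $117.43 → $16,894.28; payment $3,378.85; balance $13,515.43
Installment 9: opening $13,515.43; interest $94.60 → $13,610.03; payment $3,402.50; balance $10,207.53
Installment 10: opening $10,207.53; interest $71.45 → $10,278.98; payment $3,426.32; balance $6,852.66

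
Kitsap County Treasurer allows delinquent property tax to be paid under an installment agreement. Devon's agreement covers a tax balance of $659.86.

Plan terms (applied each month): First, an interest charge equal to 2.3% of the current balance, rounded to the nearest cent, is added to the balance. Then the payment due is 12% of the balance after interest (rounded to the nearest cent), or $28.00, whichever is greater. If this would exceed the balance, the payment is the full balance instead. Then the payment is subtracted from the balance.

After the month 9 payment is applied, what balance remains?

$256.26

Month 1: opening $659.86; interest $15.18 → $675.04; payment $81.00; balance $594.04
Month 2: opening $594.04; interest $13.66 → $607.70; payment $72.92; balance $534.78
Month 3: opening $534.78; interest $12.30 → $547.08; payment $65.65; balance $481.43
Month 4: opening $481.43; interest $11.07 → $492.50; payment $59.10; balance $433.40
Month 5: opening $433.40; interest $9.97 → $443.37; payment $53.20; balance $390.17
Month 6: opening $390.17; interest $8.97 → $399.14; payment $47.90; balance $351.24
Month 7: opening $351.24; interest $8.08 → $359.32; payment $43.12; balance $316.20
Month 8: opening $316.20; interest $7.27 → $323.47; payment $38.82; balance $284.65
Month 9: opening $284.65; interest $6.55 → $291.20; payment $34.94; balance $256.26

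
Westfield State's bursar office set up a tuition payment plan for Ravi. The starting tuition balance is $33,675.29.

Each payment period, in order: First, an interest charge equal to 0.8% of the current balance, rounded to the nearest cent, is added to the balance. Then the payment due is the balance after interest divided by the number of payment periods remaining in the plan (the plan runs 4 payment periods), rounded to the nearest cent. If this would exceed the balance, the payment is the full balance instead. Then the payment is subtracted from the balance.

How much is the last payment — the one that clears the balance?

Payment period 1: $33,675.29 +$269.40 interest = $33,944.69; pay $8,486.17 → $25,458.52
Payment period 2: $25,458.52 +$203.67 interest = $25,662.19; pay $8,554.06 → $17,108.13
Payment period 3: $17,108.13 +$136.87 interest = $17,245.00; pay $8,622.50 → $8,622.50
Payment period 4: $8,622.50 +$68.98 interest = $8,691.48; pay $8,691.48 → $0.00

$8,691.48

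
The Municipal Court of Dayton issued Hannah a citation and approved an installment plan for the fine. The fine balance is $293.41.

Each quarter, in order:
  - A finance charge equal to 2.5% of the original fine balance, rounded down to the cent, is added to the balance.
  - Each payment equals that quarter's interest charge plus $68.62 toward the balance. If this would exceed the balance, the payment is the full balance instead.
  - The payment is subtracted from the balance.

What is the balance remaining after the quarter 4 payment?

$18.93

Quarter 1: $293.41 +$7.33 interest = $300.74; pay $75.95 → $224.79
Quarter 2: $224.79 +$7.33 interest = $232.12; pay $75.95 → $156.17
Quarter 3: $156.17 +$7.33 interest = $163.50; pay $75.95 → $87.55
Quarter 4: $87.55 +$7.33 interest = $94.88; pay $75.95 → $18.93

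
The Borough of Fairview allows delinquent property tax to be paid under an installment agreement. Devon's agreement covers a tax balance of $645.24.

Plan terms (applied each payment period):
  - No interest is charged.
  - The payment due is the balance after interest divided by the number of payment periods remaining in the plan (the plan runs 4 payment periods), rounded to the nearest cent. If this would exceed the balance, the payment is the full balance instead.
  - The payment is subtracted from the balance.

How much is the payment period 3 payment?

Payment period 1: $645.24 − $161.31 → $483.93
Payment period 2: $483.93 − $161.31 → $322.62
Payment period 3: $322.62 − $161.31 → $161.31

$161.31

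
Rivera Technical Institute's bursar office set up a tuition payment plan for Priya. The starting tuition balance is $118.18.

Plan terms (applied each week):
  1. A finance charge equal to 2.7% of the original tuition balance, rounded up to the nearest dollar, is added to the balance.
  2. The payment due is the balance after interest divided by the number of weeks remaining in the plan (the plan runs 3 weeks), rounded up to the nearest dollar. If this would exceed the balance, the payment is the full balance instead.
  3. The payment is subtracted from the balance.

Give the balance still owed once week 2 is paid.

$42.18

# | Opening | Interest | Payment | End bal
1 | $118.18 | $4.00 | $41.00 | $81.18
2 | $81.18 | $4.00 | $43.00 | $42.18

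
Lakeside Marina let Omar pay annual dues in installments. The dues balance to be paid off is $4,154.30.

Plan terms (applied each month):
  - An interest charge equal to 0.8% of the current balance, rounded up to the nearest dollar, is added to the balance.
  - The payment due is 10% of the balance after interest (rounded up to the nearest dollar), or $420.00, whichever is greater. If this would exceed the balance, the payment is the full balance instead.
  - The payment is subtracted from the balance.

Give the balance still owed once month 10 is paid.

Month 1: opening $4,154.30; interest $34.00 → $4,188.30; payment $420.00; balance $3,768.30
Month 2: opening $3,768.30; interest $31.00 → $3,799.30; payment $420.00; balance $3,379.30
Month 3: opening $3,379.30; interest $28.00 → $3,407.30; payment $420.00; balance $2,987.30
Month 4: opening $2,987.30; interest $24.00 → $3,011.30; payment $420.00; balance $2,591.30
Month 5: opening $2,591.30; interest $21.00 → $2,612.30; payment $420.00; balance $2,192.30
Month 6: opening $2,192.30; interest $18.00 → $2,210.30; payment $420.00; balance $1,790.30
Month 7: opening $1,790.30; interest $15.00 → $1,805.30; payment $420.00; balance $1,385.30
Month 8: opening $1,385.30; interest $12.00 → $1,397.30; payment $420.00; balance $977.30
Month 9: opening $977.30; interest $8.00 → $985.30; payment $420.00; balance $565.30
Month 10: opening $565.30; interest $5.00 → $570.30; payment $420.00; balance $150.30

$150.30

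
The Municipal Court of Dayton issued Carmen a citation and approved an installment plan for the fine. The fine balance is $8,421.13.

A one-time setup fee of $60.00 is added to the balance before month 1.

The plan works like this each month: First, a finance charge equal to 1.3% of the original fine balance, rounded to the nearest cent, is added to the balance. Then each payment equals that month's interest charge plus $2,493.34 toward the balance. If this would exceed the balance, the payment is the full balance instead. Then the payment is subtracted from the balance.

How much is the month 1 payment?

$2,602.81

Month 1: opening $8,481.13; interest $109.47 → $8,590.60; payment $2,602.81; balance $5,987.79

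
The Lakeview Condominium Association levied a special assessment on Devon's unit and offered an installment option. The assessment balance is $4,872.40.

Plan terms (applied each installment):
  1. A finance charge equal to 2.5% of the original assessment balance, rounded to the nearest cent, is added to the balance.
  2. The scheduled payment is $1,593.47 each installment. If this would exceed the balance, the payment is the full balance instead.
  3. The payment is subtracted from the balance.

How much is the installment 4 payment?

$579.23

Installment 1: opening $4,872.40; interest $121.81 → $4,994.21; payment $1,593.47; balance $3,400.74
Installment 2: opening $3,400.74; interest $121.81 → $3,522.55; payment $1,593.47; balance $1,929.08
Installment 3: opening $1,929.08; interest $121.81 → $2,050.89; payment $1,593.47; balance $457.42
Installment 4: opening $457.42; interest $121.81 → $579.23; payment $579.23; balance $0.00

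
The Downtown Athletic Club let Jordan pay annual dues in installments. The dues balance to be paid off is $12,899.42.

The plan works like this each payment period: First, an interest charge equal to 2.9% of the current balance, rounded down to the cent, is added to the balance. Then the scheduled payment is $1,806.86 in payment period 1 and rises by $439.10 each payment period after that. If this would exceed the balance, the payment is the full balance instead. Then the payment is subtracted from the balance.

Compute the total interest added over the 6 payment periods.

Payment period 1: $12,899.42 +$374.08 interest = $13,273.50; pay $1,806.86 → $11,466.64
Payment period 2: $11,466.64 +$332.53 interest = $11,799.17; pay $2,245.96 → $9,553.21
Payment period 3: $9,553.21 +$277.04 interest = $9,830.25; pay $2,685.06 → $7,145.19
Payment period 4: $7,145.19 +$207.21 interest = $7,352.40; pay $3,124.16 → $4,228.24
Payment period 5: $4,228.24 +$122.61 interest = $4,350.85; pay $3,563.26 → $787.59
Payment period 6: $787.59 +$22.84 interest = $810.43; pay $810.43 → $0.00
Total interest: $374.08 + $332.53 + $277.04 + $207.21 + $122.61 + $22.84 = $1,336.31

$1,336.31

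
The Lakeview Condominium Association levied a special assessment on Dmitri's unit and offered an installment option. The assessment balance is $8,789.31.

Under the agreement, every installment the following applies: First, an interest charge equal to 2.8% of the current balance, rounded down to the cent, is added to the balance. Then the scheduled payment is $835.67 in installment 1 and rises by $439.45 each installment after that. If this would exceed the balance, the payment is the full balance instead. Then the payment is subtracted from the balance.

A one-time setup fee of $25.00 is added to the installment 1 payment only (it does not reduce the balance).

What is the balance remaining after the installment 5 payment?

$1,152.39

# | Opening | Interest | Payment | Fee | End bal
1 | $8,789.31 | $246.10 | $835.67 | $25.00 | $8,199.74
2 | $8,199.74 | $229.59 | $1,275.12 | — | $7,154.21
3 | $7,154.21 | $200.31 | $1,714.57 | — | $5,639.95
4 | $5,639.95 | $157.91 | $2,154.02 | — | $3,643.84
5 | $3,643.84 | $102.02 | $2,593.47 | — | $1,152.39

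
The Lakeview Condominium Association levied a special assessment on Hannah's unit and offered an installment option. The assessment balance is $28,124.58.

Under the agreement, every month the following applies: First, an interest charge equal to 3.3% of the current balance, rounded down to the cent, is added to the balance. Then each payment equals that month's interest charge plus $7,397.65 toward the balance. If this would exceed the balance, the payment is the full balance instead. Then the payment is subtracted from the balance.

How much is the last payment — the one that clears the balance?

Month 1: opening $28,124.58; interest $928.11 → $29,052.69; payment $8,325.76; balance $20,726.93
Month 2: opening $20,726.93; interest $683.98 → $21,410.91; payment $8,081.63; balance $13,329.28
Month 3: opening $13,329.28; interest $439.86 → $13,769.14; payment $7,837.51; balance $5,931.63
Month 4: opening $5,931.63; interest $195.74 → $6,127.37; payment $6,127.37; balance $0.00

$6,127.37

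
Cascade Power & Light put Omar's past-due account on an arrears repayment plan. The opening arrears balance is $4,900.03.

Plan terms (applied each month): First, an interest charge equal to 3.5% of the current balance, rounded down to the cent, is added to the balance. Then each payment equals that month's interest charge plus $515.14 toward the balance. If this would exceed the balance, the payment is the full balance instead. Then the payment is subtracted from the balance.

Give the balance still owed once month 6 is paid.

$1,809.19

Month 1: opening $4,900.03; interest $171.50 → $5,071.53; payment $686.64; balance $4,384.89
Month 2: opening $4,384.89; interest $153.47 → $4,538.36; payment $668.61; balance $3,869.75
Month 3: opening $3,869.75; interest $135.44 → $4,005.19; payment $650.58; balance $3,354.61
Month 4: opening $3,354.61; interest $117.41 → $3,472.02; payment $632.55; balance $2,839.47
Month 5: opening $2,839.47; interest $99.38 → $2,938.85; payment $614.52; balance $2,324.33
Month 6: opening $2,324.33; interest $81.35 → $2,405.68; payment $596.49; balance $1,809.19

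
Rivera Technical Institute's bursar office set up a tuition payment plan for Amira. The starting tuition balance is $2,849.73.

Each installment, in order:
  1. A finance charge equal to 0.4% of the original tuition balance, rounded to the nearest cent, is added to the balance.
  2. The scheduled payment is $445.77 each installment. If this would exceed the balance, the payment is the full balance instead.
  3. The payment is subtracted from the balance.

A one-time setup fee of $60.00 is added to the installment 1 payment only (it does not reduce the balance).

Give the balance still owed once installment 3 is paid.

# | Opening | Interest | Payment | Fee | End bal
1 | $2,849.73 | $11.40 | $445.77 | $60.00 | $2,415.36
2 | $2,415.36 | $11.40 | $445.77 | — | $1,980.99
3 | $1,980.99 | $11.40 | $445.77 | — | $1,546.62

$1,546.62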